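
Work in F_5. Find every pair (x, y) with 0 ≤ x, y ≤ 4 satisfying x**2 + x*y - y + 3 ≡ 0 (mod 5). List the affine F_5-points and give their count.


Affine F_5-points: {(0, 3), (2, 3), (3, 4), (4, 2)}; count = 4.

For each of the 25 pairs (x, y) ∈ F_5², evaluate f(x, y) mod 5. Record the zeros.
  x = 0: [0↦3, 1↦2, 2↦1, 3↦0, 4↦4]  zeros at y ∈ {3}
  x = 1: [0↦4, 1↦4, 2↦4, 3↦4, 4↦4]  zeros at y ∈ ∅
  x = 2: [0↦2, 1↦3, 2↦4, 3↦0, 4↦1]  zeros at y ∈ {3}
  x = 3: [0↦2, 1↦4, 2↦1, 3↦3, 4↦0]  zeros at y ∈ {4}
  x = 4: [0↦4, 1↦2, 2↦0, 3↦3, 4↦1]  zeros at y ∈ {2}
Collecting zeros: affine points = {(0, 3), (2, 3), (3, 4), (4, 2)}.
Total count |C(F_5)_aff| = 4.


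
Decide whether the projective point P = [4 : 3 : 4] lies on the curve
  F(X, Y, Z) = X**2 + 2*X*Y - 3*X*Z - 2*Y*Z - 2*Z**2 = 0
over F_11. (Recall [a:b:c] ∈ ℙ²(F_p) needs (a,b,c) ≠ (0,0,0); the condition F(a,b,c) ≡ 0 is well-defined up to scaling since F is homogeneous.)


F(4,3,4) ≡ 2 (mod 11); P is NOT on the curve.

Evaluate F(4, 3, 4) term-by-term (mod 11).
  X**2 ↦ 1·16·1·1 = 16
  2*X*Y ↦ 2·4·3·1 = 24
  -3*X*Z ↦ -3·4·1·4 = -48
  -2*Y*Z ↦ -2·1·3·4 = -24
  -2*Z**2 ↦ -2·1·1·16 = -32
Sum: F(4, 3, 4) = (16) + (24) + (-48) + (-24) + (-32) = -64.
Reducing mod 11: -64 ≡ 2 (mod 11).
Since F(a, b, c) ≡ 2 ≠ 0 (mod 11), P does NOT lie on the curve.


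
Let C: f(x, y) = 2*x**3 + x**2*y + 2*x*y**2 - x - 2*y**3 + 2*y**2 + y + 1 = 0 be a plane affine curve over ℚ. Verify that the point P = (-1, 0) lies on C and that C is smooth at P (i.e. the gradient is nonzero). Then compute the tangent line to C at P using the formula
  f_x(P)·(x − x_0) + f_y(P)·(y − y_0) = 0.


Tangent line at P: 5*x + 2*y + 5 = 0.

Step 1: f(-1, 0) = 0, so P lies on C.
Step 2: partial derivatives
  f_x(x, y) = 6*x**2 + 2*x*y + 2*y**2 - 1, f_y(x, y) = x**2 + 4*x*y - 6*y**2 + 4*y + 1.
  f_x(P) = 5, f_y(P) = 2 (gradient nonzero, so P is smooth).
Step 3: tangent line at P: 5·(x − -1) + 2·(y − 0) = 0.
Expanding: 5*x + 2*y + 5 = 0.


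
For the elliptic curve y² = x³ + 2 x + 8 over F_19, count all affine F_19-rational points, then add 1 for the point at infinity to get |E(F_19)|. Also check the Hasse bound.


Affine points = {(1, 7), (1, 12), (2, 1), (2, 18), (4, 2), (4, 17), (7, 2), (7, 17), (8, 2), (8, 17), (14, 5), (14, 14), (18, 9), (18, 10)}; affine count = 14; |E(F_19)| = 15.

Discriminant check: Δ ∝ 4a³ + 27b² = 4·2³ + 27·8² = 4·8 + 27·64 ≡ 12 (mod 19). Nonzero ⇒ E is nonsingular.
For each x ∈ F_19, compute rhs = x³ + 2·x + 8 mod 19, then count y ∈ F_19 with y² ≡ rhs.
  x = 0: rhs = 8, matching y values: none (0 points).
  x = 1: rhs = 11, matching y values: 7, 12 (2 points).
  x = 2: rhs = 1, matching y values: 1, 18 (2 points).
  x = 3: rhs = 3, matching y values: none (0 points).
  x = 4: rhs = 4, matching y values: 2, 17 (2 points).
  x = 5: rhs = 10, matching y values: none (0 points).
  x = 6: rhs = 8, matching y values: none (0 points).
  x = 7: rhs = 4, matching y values: 2, 17 (2 points).
  x = 8: rhs = 4, matching y values: 2, 17 (2 points).
  x = 9: rhs = 14, matching y values: none (0 points).
  x = 10: rhs = 2, matching y values: none (0 points).
  x = 11: rhs = 12, matching y values: none (0 points).
  x = 12: rhs = 12, matching y values: none (0 points).
  x = 13: rhs = 8, matching y values: none (0 points).
  x = 14: rhs = 6, matching y values: 5, 14 (2 points).
  x = 15: rhs = 12, matching y values: none (0 points).
  x = 16: rhs = 13, matching y values: none (0 points).
  x = 17: rhs = 15, matching y values: none (0 points).
  x = 18: rhs = 5, matching y values: 9, 10 (2 points).
Total affine count: 14.
Full point count |E(F_19)| = 14 + 1 = 15.
Hasse bound: |15 − (19+1)| = |-5| = 5 ≤ 2√19 ≈ 8.7178 ✓.


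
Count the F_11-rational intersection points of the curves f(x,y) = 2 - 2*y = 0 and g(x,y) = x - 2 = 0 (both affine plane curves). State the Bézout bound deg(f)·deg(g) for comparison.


Common zeros: {(2, 1)}; count = 1; Bézout bound = 1.

deg(f) = 1, deg(g) = 1, so Bézout bound = 1.
Scan x ∈ F_11. For each x, list the y ∈ F_11 with f(x, y) ≡ 0 and those with g(x, y) ≡ 0 (mod 11); the common zeros in that column are the intersection.
  x = 0: f ≡ 0 at y ∈ {1}; g ≡ 0 at y ∈ ∅; common: ∅.
  x = 1: f ≡ 0 at y ∈ {1}; g ≡ 0 at y ∈ ∅; common: ∅.
  x = 2: f ≡ 0 at y ∈ {1}; g ≡ 0 at y ∈ {0, 1, 2, 3, 4, 5, 6, 7, 8, 9, 10}; common: {1}.
  x = 3: f ≡ 0 at y ∈ {1}; g ≡ 0 at y ∈ ∅; common: ∅.
  x = 4: f ≡ 0 at y ∈ {1}; g ≡ 0 at y ∈ ∅; common: ∅.
  x = 5: f ≡ 0 at y ∈ {1}; g ≡ 0 at y ∈ ∅; common: ∅.
  x = 6: f ≡ 0 at y ∈ {1}; g ≡ 0 at y ∈ ∅; common: ∅.
  x = 7: f ≡ 0 at y ∈ {1}; g ≡ 0 at y ∈ ∅; common: ∅.
  x = 8: f ≡ 0 at y ∈ {1}; g ≡ 0 at y ∈ ∅; common: ∅.
  x = 9: f ≡ 0 at y ∈ {1}; g ≡ 0 at y ∈ ∅; common: ∅.
  x = 10: f ≡ 0 at y ∈ {1}; g ≡ 0 at y ∈ ∅; common: ∅.
Collecting: common zeros = {(2, 1)}, so the count is 1.
Comparison with the Bézout bound: 1 ≤ 1 = deg(f)·deg(g), as expected for curves with no common component (the bound is attained).


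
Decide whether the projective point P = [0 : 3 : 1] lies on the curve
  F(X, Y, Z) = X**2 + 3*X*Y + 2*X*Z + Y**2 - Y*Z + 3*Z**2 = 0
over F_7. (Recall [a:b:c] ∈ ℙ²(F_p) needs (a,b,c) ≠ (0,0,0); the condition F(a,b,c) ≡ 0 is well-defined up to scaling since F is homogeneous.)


F(0,3,1) ≡ 2 (mod 7); P is NOT on the curve.

Evaluate F(0, 3, 1) term-by-term (mod 7).
  X**2 ↦ 1·0·1·1 = 0
  3*X*Y ↦ 3·0·3·1 = 0
  2*X*Z ↦ 2·0·1·1 = 0
  Y**2 ↦ 1·1·9·1 = 9
  -Y*Z ↦ -1·1·3·1 = -3
  3*Z**2 ↦ 3·1·1·1 = 3
Sum: F(0, 3, 1) = (0) + (0) + (0) + (9) + (-3) + (3) = 9.
Reducing mod 7: 9 ≡ 2 (mod 7).
Since F(a, b, c) ≡ 2 ≠ 0 (mod 7), P does NOT lie on the curve.


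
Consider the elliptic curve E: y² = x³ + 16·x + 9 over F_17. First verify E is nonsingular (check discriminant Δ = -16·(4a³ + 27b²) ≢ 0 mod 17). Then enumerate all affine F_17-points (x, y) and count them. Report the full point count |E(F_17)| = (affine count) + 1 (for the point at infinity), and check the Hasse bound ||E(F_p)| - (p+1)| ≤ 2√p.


Affine points = {(0, 3), (0, 14), (1, 3), (1, 14), (2, 7), (2, 10), (3, 4), (3, 13), (4, 1), (4, 16), (6, 7), (6, 10), (9, 7), (9, 10), (10, 8), (10, 9), (12, 5), (12, 12), (13, 0), (14, 6), (14, 11), (16, 3), (16, 14)}; affine count = 23; |E(F_17)| = 24.

Discriminant check: Δ ∝ 4a³ + 27b² = 4·16³ + 27·9² = 4·4096 + 27·81 ≡ 7 (mod 17). Nonzero ⇒ E is nonsingular.
For each x ∈ F_17, compute rhs = x³ + 16·x + 9 mod 17, then count y ∈ F_17 with y² ≡ rhs.
  x = 0: rhs = 9, matching y values: 3, 14 (2 points).
  x = 1: rhs = 9, matching y values: 3, 14 (2 points).
  x = 2: rhs = 15, matching y values: 7, 10 (2 points).
  x = 3: rhs = 16, matching y values: 4, 13 (2 points).
  x = 4: rhs = 1, matching y values: 1, 16 (2 points).
  x = 5: rhs = 10, matching y values: none (0 points).
  x = 6: rhs = 15, matching y values: 7, 10 (2 points).
  x = 7: rhs = 5, matching y values: none (0 points).
  x = 8: rhs = 3, matching y values: none (0 points).
  x = 9: rhs = 15, matching y values: 7, 10 (2 points).
  x = 10: rhs = 13, matching y values: 8, 9 (2 points).
  x = 11: rhs = 3, matching y values: none (0 points).
  x = 12: rhs = 8, matching y values: 5, 12 (2 points).
  x = 13: rhs = 0, matching y values: 0 (1 points).
  x = 14: rhs = 2, matching y values: 6, 11 (2 points).
  x = 15: rhs = 3, matching y values: none (0 points).
  x = 16: rhs = 9, matching y values: 3, 14 (2 points).
Total affine count: 23.
Full point count |E(F_17)| = 23 + 1 = 24.
Hasse bound: |24 − (17+1)| = |6| = 6 ≤ 2√17 ≈ 8.2462 ✓.


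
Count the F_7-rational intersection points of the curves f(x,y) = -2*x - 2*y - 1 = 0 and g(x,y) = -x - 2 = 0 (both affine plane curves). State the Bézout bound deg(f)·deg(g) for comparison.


Common zeros: {(5, 5)}; count = 1; Bézout bound = 1.

deg(f) = 1, deg(g) = 1, so Bézout bound = 1.
Scan x ∈ F_7. For each x, list the y ∈ F_7 with f(x, y) ≡ 0 and those with g(x, y) ≡ 0 (mod 7); the common zeros in that column are the intersection.
  x = 0: f ≡ 0 at y ∈ {3}; g ≡ 0 at y ∈ ∅; common: ∅.
  x = 1: f ≡ 0 at y ∈ {2}; g ≡ 0 at y ∈ ∅; common: ∅.
  x = 2: f ≡ 0 at y ∈ {1}; g ≡ 0 at y ∈ ∅; common: ∅.
  x = 3: f ≡ 0 at y ∈ {0}; g ≡ 0 at y ∈ ∅; common: ∅.
  x = 4: f ≡ 0 at y ∈ {6}; g ≡ 0 at y ∈ ∅; common: ∅.
  x = 5: f ≡ 0 at y ∈ {5}; g ≡ 0 at y ∈ {0, 1, 2, 3, 4, 5, 6}; common: {5}.
  x = 6: f ≡ 0 at y ∈ {4}; g ≡ 0 at y ∈ ∅; common: ∅.
Collecting: common zeros = {(5, 5)}, so the count is 1.
Comparison with the Bézout bound: 1 ≤ 1 = deg(f)·deg(g), as expected for curves with no common component (the bound is attained).


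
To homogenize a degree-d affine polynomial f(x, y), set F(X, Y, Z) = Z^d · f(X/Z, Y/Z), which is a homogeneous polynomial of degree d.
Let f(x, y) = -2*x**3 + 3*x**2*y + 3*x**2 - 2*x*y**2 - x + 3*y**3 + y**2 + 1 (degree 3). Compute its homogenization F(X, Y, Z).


F(X, Y, Z) = -2*X**3 + 3*X**2*Y + 3*X**2*Z - 2*X*Y**2 - X*Z**2 + 3*Y**3 + Y**2*Z + Z**3

deg(f) = 3.
Substitute x = X/Z, y = Y/Z into f, then multiply by Z^3.
  monomial -2·x^3·y^0 ↦ -2·X^3·Y^0·Z^0.
  monomial 3·x^2·y^1 ↦ 3·X^2·Y^1·Z^0.
  monomial 3·x^2·y^0 ↦ 3·X^2·Y^0·Z^1.
  monomial -2·x^1·y^2 ↦ -2·X^1·Y^2·Z^0.
  monomial -1·x^1·y^0 ↦ -1·X^1·Y^0·Z^2.
  monomial 3·x^0·y^3 ↦ 3·X^0·Y^3·Z^0.
  monomial 1·x^0·y^2 ↦ 1·X^0·Y^2·Z^1.
  monomial 1·x^0·y^0 ↦ 1·X^0·Y^0·Z^3.
Collecting: F(X, Y, Z) = -2*X**3 + 3*X**2*Y + 3*X**2*Z - 2*X*Y**2 - X*Z**2 + 3*Y**3 + Y**2*Z + Z**3.


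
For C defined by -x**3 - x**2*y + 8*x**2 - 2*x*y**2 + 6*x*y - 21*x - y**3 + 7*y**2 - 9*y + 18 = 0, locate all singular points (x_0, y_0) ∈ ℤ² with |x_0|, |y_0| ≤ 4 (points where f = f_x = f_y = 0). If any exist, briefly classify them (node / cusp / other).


Singular points: {(3, 0)}; classification: node.

Compute partial derivatives:
  f_x = -3*x**2 - 2*x*y + 16*x - 2*y**2 + 6*y - 21.
  f_y = -x**2 - 4*x*y + 6*x - 3*y**2 + 14*y - 9.
Scan x_0 ∈ {−4, ..., 4}. For each x_0, f_y(x_0, y) is a polynomial in y; find its integer roots y ∈ {−4, ..., 4}, then test f_x and f at those candidates.
  x = -4: f_y(-4, y) = -3*y**2 + 30*y - 49; no integer root y with |y| ≤ 4.
  x = -3: f_y(-3, y) = -3*y**2 + 26*y - 36; no integer root y with |y| ≤ 4.
  x = -2: f_y(-2, y) = -3*y**2 + 22*y - 25; no integer root y with |y| ≤ 4.
  x = -1: f_y(-1, y) = -3*y**2 + 18*y - 16; no integer root y with |y| ≤ 4.
  x = 0: f_y(0, y) = -3*y**2 + 14*y - 9; no integer root y with |y| ≤ 4.
  x = 1: f_y(1, y) = -3*y**2 + 10*y - 4; no integer root y with |y| ≤ 4.
  x = 2: f_y(2, y) = -3*y**2 + 6*y - 1; no integer root y with |y| ≤ 4.
  x = 3: f_y(3, y) = -3*y**2 + 2*y; vanishes at y ∈ {0}. (3, 0): f_x = 0, f = 0 — SINGULAR.
  x = 4: f_y(4, y) = -3*y**2 - 2*y - 1; no integer root y with |y| ≤ 4.
Only singular point on the grid: (3, 0).
Classify: substitute x = 3 + u, y = 0 + v and expand: f = -u**3 - u**2*v - u**2 - 2*u*v**2 - v**3 + v**2.
No constant or linear terms (consistent with a singular point). Quadratic part: -u**2 + v**2. Cubic part: -u**3 - u**2*v - 2*u*v**2 - v**3.
The quadratic part v**2 - u**2 = (v − u)(v + u) splits into two distinct linear factors, so there are two distinct tangent lines y − 0 = ±(x − 3) — this is a node (ordinary double point).
Classification: node.


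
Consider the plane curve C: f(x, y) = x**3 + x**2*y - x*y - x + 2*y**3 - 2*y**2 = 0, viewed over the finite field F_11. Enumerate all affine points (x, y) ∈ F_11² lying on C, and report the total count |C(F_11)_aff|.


Affine F_11-points: {(0, 0), (0, 1), (1, 0), (1, 1), (2, 4), (2, 9), (2, 10), (3, 2), (3, 8), (4, 3), (4, 10), (6, 10), (8, 8), (9, 1), (10, 0)}; count = 15.

For each of the 121 pairs (x, y) ∈ F_11², evaluate f(x, y) mod 11. Record the zeros.
  x = 0: [0↦0, 1↦0, 2↦8, 3↦3, 4↦8, 5↦2, 6↦8, 7↦5, 8↦5, 9↦9, 10↦7]  zeros at y ∈ {0, 1}
  x = 1: [0↦0, 1↦0, 2↦8, 3↦3, 4↦8, 5↦2, 6↦8, 7↦5, 8↦5, 9↦9, 10↦7]  zeros at y ∈ {0, 1}
  x = 2: [0↦6, 1↦8, 2↦7, 3↦4, 4↦0, 5↦7, 6↦4, 7↦3, 8↦5, 9↦0, 10↦0]  zeros at y ∈ {4, 9, 10}
  x = 3: [0↦2, 1↦8, 2↦0, 3↦1, 4↦1, 5↦1, 6↦2, 7↦5, 8↦0, 9↦10, 10↦3]  zeros at y ∈ {2, 8}
  x = 4: [0↦5, 1↦6, 2↦4, 3↦0, 4↦6, 5↦1, 6↦8, 7↦6, 8↦7, 9↦1, 10↦0]  zeros at y ∈ {3, 10}
  x = 5: [0↦10, 1↦8, 2↦3, 3↦7, 4↦10, 5↦2, 6↦6, 7↦1, 8↦10, 9↦1, 10↦8]  zeros at y ∈ ∅
  x = 6: [0↦1, 1↦9, 2↦3, 3↦6, 4↦8, 5↦10, 6↦2, 7↦7, 8↦4, 9↦5, 10↦0]  zeros at y ∈ {10}
  x = 7: [0↦6, 1↦4, 2↦10, 3↦3, 4↦6, 5↦9, 6↦2, 7↦8, 8↦6, 9↦8, 10↦4]  zeros at y ∈ ∅
  x = 8: [0↦9, 1↦10, 2↦8, 3↦4, 4↦10, 5↦5, 6↦1, 7↦10, 8↦0, 9↦5, 10↦4]  zeros at y ∈ {8}
  x = 9: [0↦5, 1↦0, 2↦3, 3↦4, 4↦4, 5↦4, 6↦5, 7↦8, 8↦3, 9↦2, 10↦6]  zeros at y ∈ {1}
  x = 10: [0↦0, 1↦2, 2↦1, 3↦9, 4↦5, 5↦1, 6↦9, 7↦8, 8↦10, 9↦5, 10↦5]  zeros at y ∈ {0}
Collecting zeros: affine points = {(0, 0), (0, 1), (1, 0), (1, 1), (2, 4), (2, 9), (2, 10), (3, 2), (3, 8), (4, 3), (4, 10), (6, 10), (8, 8), (9, 1), (10, 0)}.
Total count |C(F_11)_aff| = 15.


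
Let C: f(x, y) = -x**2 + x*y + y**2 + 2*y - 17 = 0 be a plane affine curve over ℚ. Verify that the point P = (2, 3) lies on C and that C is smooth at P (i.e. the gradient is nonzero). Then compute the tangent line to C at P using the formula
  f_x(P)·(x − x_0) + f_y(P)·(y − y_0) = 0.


Tangent line at P: -x + 10*y - 28 = 0.

Step 1: f(2, 3) = 0, so P lies on C.
Step 2: partial derivatives
  f_x(x, y) = -2*x + y, f_y(x, y) = x + 2*y + 2.
  f_x(P) = -1, f_y(P) = 10 (gradient nonzero, so P is smooth).
Step 3: tangent line at P: -1·(x − 2) + 10·(y − 3) = 0.
Expanding: -x + 10*y - 28 = 0.


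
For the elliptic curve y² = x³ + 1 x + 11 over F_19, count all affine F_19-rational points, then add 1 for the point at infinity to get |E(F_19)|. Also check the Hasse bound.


Affine points = {(0, 7), (0, 12), (6, 9), (6, 10), (7, 0), (11, 2), (11, 17), (13, 6), (13, 13), (15, 0), (16, 0), (17, 1), (17, 18), (18, 3), (18, 16)}; affine count = 15; |E(F_19)| = 16.

Discriminant check: Δ ∝ 4a³ + 27b² = 4·1³ + 27·11² = 4·1 + 27·121 ≡ 3 (mod 19). Nonzero ⇒ E is nonsingular.
For each x ∈ F_19, compute rhs = x³ + 1·x + 11 mod 19, then count y ∈ F_19 with y² ≡ rhs.
  x = 0: rhs = 11, matching y values: 7, 12 (2 points).
  x = 1: rhs = 13, matching y values: none (0 points).
  x = 2: rhs = 2, matching y values: none (0 points).
  x = 3: rhs = 3, matching y values: none (0 points).
  x = 4: rhs = 3, matching y values: none (0 points).
  x = 5: rhs = 8, matching y values: none (0 points).
  x = 6: rhs = 5, matching y values: 9, 10 (2 points).
  x = 7: rhs = 0, matching y values: 0 (1 points).
  x = 8: rhs = 18, matching y values: none (0 points).
  x = 9: rhs = 8, matching y values: none (0 points).
  x = 10: rhs = 14, matching y values: none (0 points).
  x = 11: rhs = 4, matching y values: 2, 17 (2 points).
  x = 12: rhs = 3, matching y values: none (0 points).
  x = 13: rhs = 17, matching y values: 6, 13 (2 points).
  x = 14: rhs = 14, matching y values: none (0 points).
  x = 15: rhs = 0, matching y values: 0 (1 points).
  x = 16: rhs = 0, matching y values: 0 (1 points).
  x = 17: rhs = 1, matching y values: 1, 18 (2 points).
  x = 18: rhs = 9, matching y values: 3, 16 (2 points).
Total affine count: 15.
Full point count |E(F_19)| = 15 + 1 = 16.
Hasse bound: |16 − (19+1)| = |-4| = 4 ≤ 2√19 ≈ 8.7178 ✓.


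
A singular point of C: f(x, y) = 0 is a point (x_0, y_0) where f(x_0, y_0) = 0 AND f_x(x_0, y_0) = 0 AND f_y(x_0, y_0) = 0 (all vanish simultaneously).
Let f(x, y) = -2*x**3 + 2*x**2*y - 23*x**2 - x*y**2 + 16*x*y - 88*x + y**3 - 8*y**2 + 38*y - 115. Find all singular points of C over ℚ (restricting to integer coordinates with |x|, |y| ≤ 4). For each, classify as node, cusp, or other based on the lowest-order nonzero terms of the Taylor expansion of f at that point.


Singular points: {(-3, 2)}; classification: node.

Compute partial derivatives:
  f_x = -6*x**2 + 4*x*y - 46*x - y**2 + 16*y - 88.
  f_y = 2*x**2 - 2*x*y + 16*x + 3*y**2 - 16*y + 38.
Scan x_0 ∈ {−4, ..., 4}. For each x_0, f_y(x_0, y) is a polynomial in y; find its integer roots y ∈ {−4, ..., 4}, then test f_x and f at those candidates.
  x = -4: f_y(-4, y) = 3*y**2 - 8*y + 6; no integer root y with |y| ≤ 4.
  x = -3: f_y(-3, y) = 3*y**2 - 10*y + 8; vanishes at y ∈ {2}. (-3, 2): f_x = 0, f = 0 — SINGULAR.
  x = -2: f_y(-2, y) = 3*y**2 - 12*y + 14; no integer root y with |y| ≤ 4.
  x = -1: f_y(-1, y) = 3*y**2 - 14*y + 24; no integer root y with |y| ≤ 4.
  x = 0: f_y(0, y) = 3*y**2 - 16*y + 38; no integer root y with |y| ≤ 4.
  x = 1: f_y(1, y) = 3*y**2 - 18*y + 56; no integer root y with |y| ≤ 4.
  x = 2: f_y(2, y) = 3*y**2 - 20*y + 78; no integer root y with |y| ≤ 4.
  x = 3: f_y(3, y) = 3*y**2 - 22*y + 104; no integer root y with |y| ≤ 4.
  x = 4: f_y(4, y) = 3*y**2 - 24*y + 134; no integer root y with |y| ≤ 4.
Only singular point on the grid: (-3, 2).
Classify: substitute x = -3 + u, y = 2 + v and expand: f = -2*u**3 + 2*u**2*v - u**2 - u*v**2 + v**3 + v**2.
No constant or linear terms (consistent with a singular point). Quadratic part: -u**2 + v**2. Cubic part: -2*u**3 + 2*u**2*v - u*v**2 + v**3.
The quadratic part v**2 - u**2 = (v − u)(v + u) splits into two distinct linear factors, so there are two distinct tangent lines y − 2 = ±(x − -3) — this is a node (ordinary double point).
Classification: node.


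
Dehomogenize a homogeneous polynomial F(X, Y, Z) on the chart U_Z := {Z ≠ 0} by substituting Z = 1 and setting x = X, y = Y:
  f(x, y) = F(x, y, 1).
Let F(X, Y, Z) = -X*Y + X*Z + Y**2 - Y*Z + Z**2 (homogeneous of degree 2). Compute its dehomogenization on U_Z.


f(x, y) = -x*y + x + y**2 - y + 1

On U_Z we set Z = 1. Each monomial c·X^i·Y^j·Z^k in F becomes c·x^i·y^j·1^k = c·x^i·y^j.
Substituting Z = 1: F(X, Y, 1) = -x*y + x + y**2 - y + 1.
Note: deg(f) ≤ deg(F) = 2; strict inequality happens when F is divisible by Z (lost terms).


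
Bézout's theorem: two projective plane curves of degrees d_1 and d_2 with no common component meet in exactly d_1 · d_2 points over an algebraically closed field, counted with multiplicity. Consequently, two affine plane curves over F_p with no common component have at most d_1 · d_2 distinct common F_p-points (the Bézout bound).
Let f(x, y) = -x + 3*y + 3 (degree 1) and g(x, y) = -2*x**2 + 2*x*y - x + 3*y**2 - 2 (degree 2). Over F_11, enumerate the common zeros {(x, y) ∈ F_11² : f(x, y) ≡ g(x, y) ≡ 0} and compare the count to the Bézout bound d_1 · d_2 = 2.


Common zeros: ∅; count = 0; Bézout bound = 2.

deg(f) = 1, deg(g) = 2, so Bézout bound = 2.
Scan x ∈ F_11. For each x, list the y ∈ F_11 with f(x, y) ≡ 0 and those with g(x, y) ≡ 0 (mod 11); the common zeros in that column are the intersection.
  x = 0: f ≡ 0 at y ∈ {10}; g ≡ 0 at y ∈ ∅; common: ∅.
  x = 1: f ≡ 0 at y ∈ {3}; g ≡ 0 at y ∈ {1, 2}; common: ∅.
  x = 2: f ≡ 0 at y ∈ {7}; g ≡ 0 at y ∈ ∅; common: ∅.
  x = 3: f ≡ 0 at y ∈ {0}; g ≡ 0 at y ∈ {3, 6}; common: ∅.
  x = 4: f ≡ 0 at y ∈ {4}; g ≡ 0 at y ∈ {5, 7}; common: ∅.
  x = 5: f ≡ 0 at y ∈ {8}; g ≡ 0 at y ∈ {1, 3}; common: ∅.
  x = 6: f ≡ 0 at y ∈ {1}; g ≡ 0 at y ∈ {2, 5}; common: ∅.
  x = 7: f ≡ 0 at y ∈ {5}; g ≡ 0 at y ∈ ∅; common: ∅.
  x = 8: f ≡ 0 at y ∈ {9}; g ≡ 0 at y ∈ {6, 7}; common: ∅.
  x = 9: f ≡ 0 at y ∈ {2}; g ≡ 0 at y ∈ ∅; common: ∅.
  x = 10: f ≡ 0 at y ∈ {6}; g ≡ 0 at y ∈ ∅; common: ∅.
Collecting: common zeros = ∅, so the count is 0.
Comparison with the Bézout bound: 0 ≤ 2 = deg(f)·deg(g), as expected for curves with no common component (the affine F_11-count falls short of the bound because intersections may lie at infinity, over extension fields, or carry multiplicity).


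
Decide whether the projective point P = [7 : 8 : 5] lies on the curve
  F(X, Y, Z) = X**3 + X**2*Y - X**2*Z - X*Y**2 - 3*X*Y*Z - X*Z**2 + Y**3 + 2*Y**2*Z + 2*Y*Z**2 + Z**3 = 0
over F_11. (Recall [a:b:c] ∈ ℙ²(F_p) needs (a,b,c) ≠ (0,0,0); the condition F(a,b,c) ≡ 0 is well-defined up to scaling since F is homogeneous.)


F(7,8,5) ≡ 0 (mod 11); P is on the curve.

Evaluate F(7, 8, 5) term-by-term (mod 11).
  X**3 ↦ 1·343·1·1 = 343
  X**2*Y ↦ 1·49·8·1 = 392
  -X**2*Z ↦ -1·49·1·5 = -245
  -X*Y**2 ↦ -1·7·64·1 = -448
  -3*X*Y*Z ↦ -3·7·8·5 = -840
  -X*Z**2 ↦ -1·7·1·25 = -175
  Y**3 ↦ 1·1·512·1 = 512
  2*Y**2*Z ↦ 2·1·64·5 = 640
  2*Y*Z**2 ↦ 2·1·8·25 = 400
  Z**3 ↦ 1·1·1·125 = 125
Sum: F(7, 8, 5) = (343) + (392) + (-245) + (-448) + (-840) + (-175) + (512) + (640) + (400) + (125) = 704.
Reducing mod 11: 704 ≡ 0 (mod 11).
Since F(a, b, c) ≡ 0 (mod 11), P lies on the curve.


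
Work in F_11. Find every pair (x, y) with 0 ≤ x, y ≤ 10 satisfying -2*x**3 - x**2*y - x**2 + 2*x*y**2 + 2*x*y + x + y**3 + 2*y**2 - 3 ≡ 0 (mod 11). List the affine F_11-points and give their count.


Affine F_11-points: {(0, 1), (2, 2), (2, 7), (3, 9), (4, 0), (4, 6), (5, 1), (5, 4), (5, 5), (6, 5), (6, 7), (7, 9), (8, 5), (10, 7)}; count = 14.

For each of the 121 pairs (x, y) ∈ F_11², evaluate f(x, y) mod 11. Record the zeros.
  x = 0: [0↦8, 1↦0, 2↦2, 3↦9, 4↦5, 5↦7, 6↦10, 7↦9, 8↦10, 9↦8, 10↦9]  zeros at y ∈ {1}
  x = 1: [0↦6, 1↦1, 2↦10, 3↦6, 4↦6, 5↦5, 6↦9, 7↦2, 8↦1, 9↦1, 10↦8]  zeros at y ∈ ∅
  x = 2: [0↦1, 1↦8, 2↦0, 3↦5, 4↦7, 5↦1, 6↦4, 7↦0, 8↦6, 9↦6, 10↦6]  zeros at y ∈ {2, 7}
  x = 3: [0↦3, 1↦9, 2↦4, 3↦5, 4↦7, 5↦5, 6↦5, 7↦2, 8↦2, 9↦0, 10↦2]  zeros at y ∈ {9}
  x = 4: [0↦0, 1↦3, 2↦10, 3↦5, 4↦5, 5↦5, 6↦0, 7↦7, 8↦10, 9↦4, 10↦6]  zeros at y ∈ {0, 6}
  x = 5: [0↦2, 1↦0, 2↦6, 3↦4, 4↦0, 5↦0, 6↦10, 7↦3, 8↦7, 9↦6, 10↦6]  zeros at y ∈ {1, 4, 5}
  x = 6: [0↦8, 1↦10, 2↦2, 3↦1, 4↦2, 5↦0, 6↦1, 7↦0, 8↦3, 9↦5, 10↦1]  zeros at y ∈ {5, 7}
  x = 7: [0↦6, 1↦10, 2↦8, 3↦6, 4↦10, 5↦4, 6↦5, 7↦8, 8↦8, 9↦0, 10↦1]  zeros at y ∈ {9}
  x = 8: [0↦6, 1↦10, 2↦1, 3↦7, 4↦1, 5↦0, 6↦10, 7↦4, 8↦10, 9↦1, 10↦5]  zeros at y ∈ {5}
  x = 9: [0↦7, 1↦9, 2↦2, 3↦3, 4↦7, 5↦9, 6↦4, 7↦9, 8↦8, 9↦7, 10↦1]  zeros at y ∈ ∅
  x = 10: [0↦8, 1↦6, 2↦10, 3↦4, 4↦5, 5↦8, 6↦8, 7↦0, 8↦1, 9↦6, 10↦10]  zeros at y ∈ {7}
Collecting zeros: affine points = {(0, 1), (2, 2), (2, 7), (3, 9), (4, 0), (4, 6), (5, 1), (5, 4), (5, 5), (6, 5), (6, 7), (7, 9), (8, 5), (10, 7)}.
Total count |C(F_11)_aff| = 14.


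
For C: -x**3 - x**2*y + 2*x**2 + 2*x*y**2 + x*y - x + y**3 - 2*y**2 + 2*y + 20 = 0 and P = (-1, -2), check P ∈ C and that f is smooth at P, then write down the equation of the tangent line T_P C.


Tangent line at P: -6*x + 28*y + 50 = 0.

Step 1: f(-1, -2) = 0, so P lies on C.
Step 2: partial derivatives
  f_x(x, y) = -3*x**2 - 2*x*y + 4*x + 2*y**2 + y - 1, f_y(x, y) = -x**2 + 4*x*y + x + 3*y**2 - 4*y + 2.
  f_x(P) = -6, f_y(P) = 28 (gradient nonzero, so P is smooth).
Step 3: tangent line at P: -6·(x − -1) + 28·(y − -2) = 0.
Expanding: -6*x + 28*y + 50 = 0.


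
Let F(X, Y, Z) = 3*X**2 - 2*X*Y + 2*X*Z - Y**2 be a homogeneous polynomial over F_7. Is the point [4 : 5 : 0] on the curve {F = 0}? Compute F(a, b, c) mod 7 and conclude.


F(4,5,0) ≡ 4 (mod 7); P is NOT on the curve.

Evaluate F(4, 5, 0) term-by-term (mod 7).
  3*X**2 ↦ 3·16·1·1 = 48
  -2*X*Y ↦ -2·4·5·1 = -40
  2*X*Z ↦ 2·4·1·0 = 0
  -Y**2 ↦ -1·1·25·1 = -25
Sum: F(4, 5, 0) = (48) + (-40) + (0) + (-25) = -17.
Reducing mod 7: -17 ≡ 4 (mod 7).
Since F(a, b, c) ≡ 4 ≠ 0 (mod 7), P does NOT lie on the curve.


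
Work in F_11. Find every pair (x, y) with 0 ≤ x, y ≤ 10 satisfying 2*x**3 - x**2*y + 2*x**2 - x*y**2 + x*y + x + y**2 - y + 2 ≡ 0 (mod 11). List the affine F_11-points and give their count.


Affine F_11-points: {(0, 5), (0, 7), (1, 7), (2, 4), (3, 0), (3, 2), (4, 4), (4, 10), (6, 3), (6, 4), (7, 6), (7, 7), (10, 1), (10, 6)}; count = 14.

For each of the 121 pairs (x, y) ∈ F_11², evaluate f(x, y) mod 11. Record the zeros.
  x = 0: [0↦2, 1↦2, 2↦4, 3↦8, 4↦3, 5↦0, 6↦10, 7↦0, 8↦3, 9↦8, 10↦4]  zeros at y ∈ {5, 7}
  x = 1: [0↦7, 1↦6, 2↦5, 3↦4, 4↦3, 5↦2, 6↦1, 7↦0, 8↦10, 9↦9, 10↦8]  zeros at y ∈ {7}
  x = 2: [0↦6, 1↦2, 2↦7, 3↦10, 4↦0, 5↦10, 6↦7, 7↦2, 8↦6, 9↦8, 10↦8]  zeros at y ∈ {4}
  x = 3: [0↦0, 1↦2, 2↦0, 3↦5, 4↦6, 5↦3, 6↦7, 7↦7, 8↦3, 9↦6, 10↦5]  zeros at y ∈ {0, 2}
  x = 4: [0↦1, 1↦7, 2↦7, 3↦1, 4↦0, 5↦4, 6↦2, 7↦5, 8↦2, 9↦4, 10↦0]  zeros at y ∈ {4, 10}
  x = 5: [0↦10, 1↦7, 2↦7, 3↦10, 4↦5, 5↦3, 6↦4, 7↦8, 8↦4, 9↦3, 10↦5]  zeros at y ∈ ∅
  x = 6: [0↦6, 1↦3, 2↦1, 3↦0, 4↦0, 5↦1, 6↦3, 7↦6, 8↦10, 9↦4, 10↦10]  zeros at y ∈ {3, 4}
  x = 7: [0↦1, 1↦7, 2↦1, 3↦5, 4↦8, 5↦10, 6↦0, 7↦0, 8↦10, 9↦8, 10↦5]  zeros at y ∈ {6, 7}
  x = 8: [0↦7, 1↦9, 2↦8, 3↦4, 4↦8, 5↦9, 6↦7, 7↦2, 8↦5, 9↦5, 10↦2]  zeros at y ∈ ∅
  x = 9: [0↦3, 1↦10, 2↦1, 3↦9, 4↦1, 5↦10, 6↦3, 7↦2, 8↦7, 9↦7, 10↦2]  zeros at y ∈ ∅
  x = 10: [0↦1, 1↦0, 2↦3, 3↦10, 4↦10, 5↦3, 6↦0, 7↦1, 8↦6, 9↦4, 10↦6]  zeros at y ∈ {1, 6}
Collecting zeros: affine points = {(0, 5), (0, 7), (1, 7), (2, 4), (3, 0), (3, 2), (4, 4), (4, 10), (6, 3), (6, 4), (7, 6), (7, 7), (10, 1), (10, 6)}.
Total count |C(F_11)_aff| = 14.


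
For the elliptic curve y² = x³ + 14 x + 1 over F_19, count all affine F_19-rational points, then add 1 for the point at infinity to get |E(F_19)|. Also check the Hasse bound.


Affine points = {(0, 1), (0, 18), (1, 4), (1, 15), (4, 8), (4, 11), (5, 5), (5, 14), (6, 4), (6, 15), (7, 9), (7, 10), (8, 6), (8, 13), (9, 1), (9, 18), (10, 1), (10, 18), (11, 2), (11, 17), (12, 4), (12, 15), (13, 9), (13, 10), (18, 9), (18, 10)}; affine count = 26; |E(F_19)| = 27.

Discriminant check: Δ ∝ 4a³ + 27b² = 4·14³ + 27·1² = 4·2744 + 27·1 ≡ 2 (mod 19). Nonzero ⇒ E is nonsingular.
For each x ∈ F_19, compute rhs = x³ + 14·x + 1 mod 19, then count y ∈ F_19 with y² ≡ rhs.
  x = 0: rhs = 1, matching y values: 1, 18 (2 points).
  x = 1: rhs = 16, matching y values: 4, 15 (2 points).
  x = 2: rhs = 18, matching y values: none (0 points).
  x = 3: rhs = 13, matching y values: none (0 points).
  x = 4: rhs = 7, matching y values: 8, 11 (2 points).
  x = 5: rhs = 6, matching y values: 5, 14 (2 points).
  x = 6: rhs = 16, matching y values: 4, 15 (2 points).
  x = 7: rhs = 5, matching y values: 9, 10 (2 points).
  x = 8: rhs = 17, matching y values: 6, 13 (2 points).
  x = 9: rhs = 1, matching y values: 1, 18 (2 points).
  x = 10: rhs = 1, matching y values: 1, 18 (2 points).
  x = 11: rhs = 4, matching y values: 2, 17 (2 points).
  x = 12: rhs = 16, matching y values: 4, 15 (2 points).
  x = 13: rhs = 5, matching y values: 9, 10 (2 points).
  x = 14: rhs = 15, matching y values: none (0 points).
  x = 15: rhs = 14, matching y values: none (0 points).
  x = 16: rhs = 8, matching y values: none (0 points).
  x = 17: rhs = 3, matching y values: none (0 points).
  x = 18: rhs = 5, matching y values: 9, 10 (2 points).
Total affine count: 26.
Full point count |E(F_19)| = 26 + 1 = 27.
Hasse bound: |27 − (19+1)| = |7| = 7 ≤ 2√19 ≈ 8.7178 ✓.


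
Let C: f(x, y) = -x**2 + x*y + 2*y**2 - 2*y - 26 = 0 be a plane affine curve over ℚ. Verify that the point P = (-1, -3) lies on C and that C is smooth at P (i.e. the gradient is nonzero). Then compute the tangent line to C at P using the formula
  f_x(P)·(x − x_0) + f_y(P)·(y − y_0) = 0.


Tangent line at P: -x - 15*y - 46 = 0.

Step 1: f(-1, -3) = 0, so P lies on C.
Step 2: partial derivatives
  f_x(x, y) = -2*x + y, f_y(x, y) = x + 4*y - 2.
  f_x(P) = -1, f_y(P) = -15 (gradient nonzero, so P is smooth).
Step 3: tangent line at P: -1·(x − -1) + -15·(y − -3) = 0.
Expanding: -x - 15*y - 46 = 0.


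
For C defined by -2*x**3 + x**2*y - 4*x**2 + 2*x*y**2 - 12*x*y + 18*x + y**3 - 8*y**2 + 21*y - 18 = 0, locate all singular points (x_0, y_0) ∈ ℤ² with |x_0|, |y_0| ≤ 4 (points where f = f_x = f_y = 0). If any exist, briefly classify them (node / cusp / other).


Singular points: {(0, 3)}; classification: node.

Compute partial derivatives:
  f_x = -6*x**2 + 2*x*y - 8*x + 2*y**2 - 12*y + 18.
  f_y = x**2 + 4*x*y - 12*x + 3*y**2 - 16*y + 21.
Scan x_0 ∈ {−4, ..., 4}. For each x_0, f_y(x_0, y) is a polynomial in y; find its integer roots y ∈ {−4, ..., 4}, then test f_x and f at those candidates.
  x = -4: f_y(-4, y) = 3*y**2 - 32*y + 85; no integer root y with |y| ≤ 4.
  x = -3: f_y(-3, y) = 3*y**2 - 28*y + 66; no integer root y with |y| ≤ 4.
  x = -2: f_y(-2, y) = 3*y**2 - 24*y + 49; no integer root y with |y| ≤ 4.
  x = -1: f_y(-1, y) = 3*y**2 - 20*y + 34; no integer root y with |y| ≤ 4.
  x = 0: f_y(0, y) = 3*y**2 - 16*y + 21; vanishes at y ∈ {3}. (0, 3): f_x = 0, f = 0 — SINGULAR.
  x = 1: f_y(1, y) = 3*y**2 - 12*y + 10; no integer root y with |y| ≤ 4.
  x = 2: f_y(2, y) = 3*y**2 - 8*y + 1; no integer root y with |y| ≤ 4.
  x = 3: f_y(3, y) = 3*y**2 - 4*y - 6; no integer root y with |y| ≤ 4.
  x = 4: f_y(4, y) = 3*y**2 - 11; no integer root y with |y| ≤ 4.
Only singular point on the grid: (0, 3).
Classify: substitute x = 0 + u, y = 3 + v and expand: f = -2*u**3 + u**2*v - u**2 + 2*u*v**2 + v**3 + v**2.
No constant or linear terms (consistent with a singular point). Quadratic part: -u**2 + v**2. Cubic part: -2*u**3 + u**2*v + 2*u*v**2 + v**3.
The quadratic part v**2 - u**2 = (v − u)(v + u) splits into two distinct linear factors, so there are two distinct tangent lines y − 3 = ±(x − 0) — this is a node (ordinary double point).
Classification: node.


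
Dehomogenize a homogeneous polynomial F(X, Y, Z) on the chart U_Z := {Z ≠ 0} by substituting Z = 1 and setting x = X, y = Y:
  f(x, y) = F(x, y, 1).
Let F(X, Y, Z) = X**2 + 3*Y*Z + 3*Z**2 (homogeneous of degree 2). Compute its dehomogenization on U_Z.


f(x, y) = x**2 + 3*y + 3

On U_Z we set Z = 1. Each monomial c·X^i·Y^j·Z^k in F becomes c·x^i·y^j·1^k = c·x^i·y^j.
Substituting Z = 1: F(X, Y, 1) = x**2 + 3*y + 3.
Note: deg(f) ≤ deg(F) = 2; strict inequality happens when F is divisible by Z (lost terms).


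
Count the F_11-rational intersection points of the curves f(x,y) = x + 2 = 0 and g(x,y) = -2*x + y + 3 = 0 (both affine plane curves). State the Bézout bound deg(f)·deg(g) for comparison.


Common zeros: {(9, 4)}; count = 1; Bézout bound = 1.

deg(f) = 1, deg(g) = 1, so Bézout bound = 1.
Scan x ∈ F_11. For each x, list the y ∈ F_11 with f(x, y) ≡ 0 and those with g(x, y) ≡ 0 (mod 11); the common zeros in that column are the intersection.
  x = 0: f ≡ 0 at y ∈ ∅; g ≡ 0 at y ∈ {8}; common: ∅.
  x = 1: f ≡ 0 at y ∈ ∅; g ≡ 0 at y ∈ {10}; common: ∅.
  x = 2: f ≡ 0 at y ∈ ∅; g ≡ 0 at y ∈ {1}; common: ∅.
  x = 3: f ≡ 0 at y ∈ ∅; g ≡ 0 at y ∈ {3}; common: ∅.
  x = 4: f ≡ 0 at y ∈ ∅; g ≡ 0 at y ∈ {5}; common: ∅.
  x = 5: f ≡ 0 at y ∈ ∅; g ≡ 0 at y ∈ {7}; common: ∅.
  x = 6: f ≡ 0 at y ∈ ∅; g ≡ 0 at y ∈ {9}; common: ∅.
  x = 7: f ≡ 0 at y ∈ ∅; g ≡ 0 at y ∈ {0}; common: ∅.
  x = 8: f ≡ 0 at y ∈ ∅; g ≡ 0 at y ∈ {2}; common: ∅.
  x = 9: f ≡ 0 at y ∈ {0, 1, 2, 3, 4, 5, 6, 7, 8, 9, 10}; g ≡ 0 at y ∈ {4}; common: {4}.
  x = 10: f ≡ 0 at y ∈ ∅; g ≡ 0 at y ∈ {6}; common: ∅.
Collecting: common zeros = {(9, 4)}, so the count is 1.
Comparison with the Bézout bound: 1 ≤ 1 = deg(f)·deg(g), as expected for curves with no common component (the bound is attained).


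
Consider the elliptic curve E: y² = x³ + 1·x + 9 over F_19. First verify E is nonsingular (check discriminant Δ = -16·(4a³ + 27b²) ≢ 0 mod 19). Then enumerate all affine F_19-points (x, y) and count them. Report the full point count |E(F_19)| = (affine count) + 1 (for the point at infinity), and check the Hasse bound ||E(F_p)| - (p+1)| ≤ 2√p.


Affine points = {(0, 3), (0, 16), (1, 7), (1, 12), (2, 0), (3, 1), (3, 18), (4, 1), (4, 18), (5, 5), (5, 14), (7, 6), (7, 13), (8, 4), (8, 15), (9, 5), (9, 14), (12, 1), (12, 18), (15, 6), (15, 13), (16, 6), (16, 13), (18, 8), (18, 11)}; affine count = 25; |E(F_19)| = 26.

Discriminant check: Δ ∝ 4a³ + 27b² = 4·1³ + 27·9² = 4·1 + 27·81 ≡ 6 (mod 19). Nonzero ⇒ E is nonsingular.
For each x ∈ F_19, compute rhs = x³ + 1·x + 9 mod 19, then count y ∈ F_19 with y² ≡ rhs.
  x = 0: rhs = 9, matching y values: 3, 16 (2 points).
  x = 1: rhs = 11, matching y values: 7, 12 (2 points).
  x = 2: rhs = 0, matching y values: 0 (1 points).
  x = 3: rhs = 1, matching y values: 1, 18 (2 points).
  x = 4: rhs = 1, matching y values: 1, 18 (2 points).
  x = 5: rhs = 6, matching y values: 5, 14 (2 points).
  x = 6: rhs = 3, matching y values: none (0 points).
  x = 7: rhs = 17, matching y values: 6, 13 (2 points).
  x = 8: rhs = 16, matching y values: 4, 15 (2 points).
  x = 9: rhs = 6, matching y values: 5, 14 (2 points).
  x = 10: rhs = 12, matching y values: none (0 points).
  x = 11: rhs = 2, matching y values: none (0 points).
  x = 12: rhs = 1, matching y values: 1, 18 (2 points).
  x = 13: rhs = 15, matching y values: none (0 points).
  x = 14: rhs = 12, matching y values: none (0 points).
  x = 15: rhs = 17, matching y values: 6, 13 (2 points).
  x = 16: rhs = 17, matching y values: 6, 13 (2 points).
  x = 17: rhs = 18, matching y values: none (0 points).
  x = 18: rhs = 7, matching y values: 8, 11 (2 points).
Total affine count: 25.
Full point count |E(F_19)| = 25 + 1 = 26.
Hasse bound: |26 − (19+1)| = |6| = 6 ≤ 2√19 ≈ 8.7178 ✓.


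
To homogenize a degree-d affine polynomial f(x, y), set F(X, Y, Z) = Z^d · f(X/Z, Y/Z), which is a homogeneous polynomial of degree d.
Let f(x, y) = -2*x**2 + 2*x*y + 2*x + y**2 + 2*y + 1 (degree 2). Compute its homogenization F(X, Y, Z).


F(X, Y, Z) = -2*X**2 + 2*X*Y + 2*X*Z + Y**2 + 2*Y*Z + Z**2

deg(f) = 2.
Substitute x = X/Z, y = Y/Z into f, then multiply by Z^2.
  monomial -2·x^2·y^0 ↦ -2·X^2·Y^0·Z^0.
  monomial 2·x^1·y^1 ↦ 2·X^1·Y^1·Z^0.
  monomial 2·x^1·y^0 ↦ 2·X^1·Y^0·Z^1.
  monomial 1·x^0·y^2 ↦ 1·X^0·Y^2·Z^0.
  monomial 2·x^0·y^1 ↦ 2·X^0·Y^1·Z^1.
  monomial 1·x^0·y^0 ↦ 1·X^0·Y^0·Z^2.
Collecting: F(X, Y, Z) = -2*X**2 + 2*X*Y + 2*X*Z + Y**2 + 2*Y*Z + Z**2.


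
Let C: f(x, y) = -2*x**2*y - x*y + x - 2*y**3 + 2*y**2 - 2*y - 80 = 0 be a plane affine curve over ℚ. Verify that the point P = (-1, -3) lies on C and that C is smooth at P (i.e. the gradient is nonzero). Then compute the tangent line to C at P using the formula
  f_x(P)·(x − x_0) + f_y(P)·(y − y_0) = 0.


Tangent line at P: -8*x - 69*y - 215 = 0.

Step 1: f(-1, -3) = 0, so P lies on C.
Step 2: partial derivatives
  f_x(x, y) = -4*x*y - y + 1, f_y(x, y) = -2*x**2 - x - 6*y**2 + 4*y - 2.
  f_x(P) = -8, f_y(P) = -69 (gradient nonzero, so P is smooth).
Step 3: tangent line at P: -8·(x − -1) + -69·(y − -3) = 0.
Expanding: -8*x - 69*y - 215 = 0.


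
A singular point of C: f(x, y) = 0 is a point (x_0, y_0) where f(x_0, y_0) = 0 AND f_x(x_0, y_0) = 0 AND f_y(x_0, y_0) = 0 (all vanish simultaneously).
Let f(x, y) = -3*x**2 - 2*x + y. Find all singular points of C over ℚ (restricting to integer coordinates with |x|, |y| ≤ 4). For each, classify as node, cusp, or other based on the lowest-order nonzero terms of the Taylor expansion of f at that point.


No singular points in the scanned grid; C is smooth there.

Compute partial derivatives:
  f_x = -6*x - 2.
  f_y = 1.
f_y = 1 is a nonzero constant, so f_y never vanishes: no point (x, y) can satisfy f = f_x = f_y = 0. In particular no (x, y) ∈ {−4, ..., 4}² is singular; the curve is smooth.


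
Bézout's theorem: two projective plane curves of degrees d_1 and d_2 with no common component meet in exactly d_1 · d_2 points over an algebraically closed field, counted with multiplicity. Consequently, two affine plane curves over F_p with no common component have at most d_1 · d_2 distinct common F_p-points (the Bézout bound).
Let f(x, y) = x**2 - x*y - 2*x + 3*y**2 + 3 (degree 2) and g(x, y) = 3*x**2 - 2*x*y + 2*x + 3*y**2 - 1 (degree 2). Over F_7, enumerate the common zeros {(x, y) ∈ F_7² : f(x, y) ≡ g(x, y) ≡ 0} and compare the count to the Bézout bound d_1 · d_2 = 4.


Common zeros: {(3, 4)}; count = 1; Bézout bound = 4.

deg(f) = 2, deg(g) = 2, so Bézout bound = 4.
Scan x ∈ F_7. For each x, list the y ∈ F_7 with f(x, y) ≡ 0 and those with g(x, y) ≡ 0 (mod 7); the common zeros in that column are the intersection.
  x = 0: f ≡ 0 at y ∈ ∅; g ≡ 0 at y ∈ ∅; common: ∅.
  x = 1: f ≡ 0 at y ∈ ∅; g ≡ 0 at y ∈ ∅; common: ∅.
  x = 2: f ≡ 0 at y ∈ ∅; g ≡ 0 at y ∈ {1, 5}; common: ∅.
  x = 3: f ≡ 0 at y ∈ {4}; g ≡ 0 at y ∈ {4, 5}; common: {4}.
  x = 4: f ≡ 0 at y ∈ ∅; g ≡ 0 at y ∈ ∅; common: ∅.
  x = 5: f ≡ 0 at y ∈ ∅; g ≡ 0 at y ∈ {0, 1}; common: ∅.
  x = 6: f ≡ 0 at y ∈ ∅; g ≡ 0 at y ∈ {0, 4}; common: ∅.
Collecting: common zeros = {(3, 4)}, so the count is 1.
Comparison with the Bézout bound: 1 ≤ 4 = deg(f)·deg(g), as expected for curves with no common component (the affine F_7-count falls short of the bound because intersections may lie at infinity, over extension fields, or carry multiplicity).


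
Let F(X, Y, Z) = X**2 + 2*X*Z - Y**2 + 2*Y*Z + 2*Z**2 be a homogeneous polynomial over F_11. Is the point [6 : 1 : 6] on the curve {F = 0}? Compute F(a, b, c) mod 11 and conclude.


F(6,1,6) ≡ 4 (mod 11); P is NOT on the curve.

Evaluate F(6, 1, 6) term-by-term (mod 11).
  X**2 ↦ 1·36·1·1 = 36
  2*X*Z ↦ 2·6·1·6 = 72
  -Y**2 ↦ -1·1·1·1 = -1
  2*Y*Z ↦ 2·1·1·6 = 12
  2*Z**2 ↦ 2·1·1·36 = 72
Sum: F(6, 1, 6) = (36) + (72) + (-1) + (12) + (72) = 191.
Reducing mod 11: 191 ≡ 4 (mod 11).
Since F(a, b, c) ≡ 4 ≠ 0 (mod 11), P does NOT lie on the curve.


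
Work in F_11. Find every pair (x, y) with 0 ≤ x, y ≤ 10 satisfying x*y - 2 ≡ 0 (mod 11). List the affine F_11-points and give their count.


Affine F_11-points: {(1, 2), (2, 1), (3, 8), (4, 6), (5, 7), (6, 4), (7, 5), (8, 3), (9, 10), (10, 9)}; count = 10.

For each of the 121 pairs (x, y) ∈ F_11², evaluate f(x, y) mod 11. Record the zeros.
  x = 0: [0↦9, 1↦9, 2↦9, 3↦9, 4↦9, 5↦9, 6↦9, 7↦9, 8↦9, 9↦9, 10↦9]  zeros at y ∈ ∅
  x = 1: [0↦9, 1↦10, 2↦0, 3↦1, 4↦2, 5↦3, 6↦4, 7↦5, 8↦6, 9↦7, 10↦8]  zeros at y ∈ {2}
  x = 2: [0↦9, 1↦0, 2↦2, 3↦4, 4↦6, 5↦8, 6↦10, 7↦1, 8↦3, 9↦5, 10↦7]  zeros at y ∈ {1}
  x = 3: [0↦9, 1↦1, 2↦4, 3↦7, 4↦10, 5↦2, 6↦5, 7↦8, 8↦0, 9↦3, 10↦6]  zeros at y ∈ {8}
  x = 4: [0↦9, 1↦2, 2↦6, 3↦10, 4↦3, 5↦7, 6↦0, 7↦4, 8↦8, 9↦1, 10↦5]  zeros at y ∈ {6}
  x = 5: [0↦9, 1↦3, 2↦8, 3↦2, 4↦7, 5↦1, 6↦6, 7↦0, 8↦5, 9↦10, 10↦4]  zeros at y ∈ {7}
  x = 6: [0↦9, 1↦4, 2↦10, 3↦5, 4↦0, 5↦6, 6↦1, 7↦7, 8↦2, 9↦8, 10↦3]  zeros at y ∈ {4}
  x = 7: [0↦9, 1↦5, 2↦1, 3↦8, 4↦4, 5↦0, 6↦7, 7↦3, 8↦10, 9↦6, 10↦2]  zeros at y ∈ {5}
  x = 8: [0↦9, 1↦6, 2↦3, 3↦0, 4↦8, 5↦5, 6↦2, 7↦10, 8↦7, 9↦4, 10↦1]  zeros at y ∈ {3}
  x = 9: [0↦9, 1↦7, 2↦5, 3↦3, 4↦1, 5↦10, 6↦8, 7↦6, 8↦4, 9↦2, 10↦0]  zeros at y ∈ {10}
  x = 10: [0↦9, 1↦8, 2↦7, 3↦6, 4↦5, 5↦4, 6↦3, 7↦2, 8↦1, 9↦0, 10↦10]  zeros at y ∈ {9}
Collecting zeros: affine points = {(1, 2), (2, 1), (3, 8), (4, 6), (5, 7), (6, 4), (7, 5), (8, 3), (9, 10), (10, 9)}.
Total count |C(F_11)_aff| = 10.
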